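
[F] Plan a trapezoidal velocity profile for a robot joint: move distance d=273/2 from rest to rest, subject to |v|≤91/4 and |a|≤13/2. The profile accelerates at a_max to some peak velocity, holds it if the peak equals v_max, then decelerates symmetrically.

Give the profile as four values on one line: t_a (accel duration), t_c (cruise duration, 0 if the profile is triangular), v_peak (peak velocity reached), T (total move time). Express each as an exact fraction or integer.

v_max²/a_max = (91/4)²/(13/2) = 637/8
273/2 ≥ 637/8 ⇒ cruise phase
t_a = (91/4)/(13/2) = 7/2; v_peak = 91/4
d_cruise = 273/2 − 637/8 = 455/8; t_c = (455/8)/(91/4) = 5/2
T = 2·7/2 + 5/2 = 19/2

t_a=7/2 t_c=5/2 v_peak=91/4 T=19/2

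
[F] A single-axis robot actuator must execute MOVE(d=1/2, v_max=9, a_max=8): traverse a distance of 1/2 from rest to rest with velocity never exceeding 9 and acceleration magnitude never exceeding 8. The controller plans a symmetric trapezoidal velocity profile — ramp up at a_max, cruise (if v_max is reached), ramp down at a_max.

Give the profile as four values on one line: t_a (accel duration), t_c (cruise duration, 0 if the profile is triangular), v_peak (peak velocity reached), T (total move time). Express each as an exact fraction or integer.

t_a=1/4 t_c=0 v_peak=2 T=1/2

v_max²/a_max = 9²/8 = 81/8
1/2 < 81/8 so t_c = 0
v_peak = √(1/2·8) = √4 = 2
t_a = 2/8 = 1/4; t_c = 0
T = 2·1/4 = 1/2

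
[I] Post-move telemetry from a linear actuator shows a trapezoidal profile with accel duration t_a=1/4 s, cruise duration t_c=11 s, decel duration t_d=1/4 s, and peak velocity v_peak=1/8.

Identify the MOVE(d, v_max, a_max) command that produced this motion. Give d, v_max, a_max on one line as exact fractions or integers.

a_max = (1/8)/(1/4) = 1/2
d_a = ½·1/8·1/4 = 1/64; d_c = 1/8·11 = 11/8
d = 2·1/64 + 11/8 = 45/32
t_c = 11 > 0 ⇒ limit active, v_max = 1/8

d=45/32 v_max=1/8 a_max=1/2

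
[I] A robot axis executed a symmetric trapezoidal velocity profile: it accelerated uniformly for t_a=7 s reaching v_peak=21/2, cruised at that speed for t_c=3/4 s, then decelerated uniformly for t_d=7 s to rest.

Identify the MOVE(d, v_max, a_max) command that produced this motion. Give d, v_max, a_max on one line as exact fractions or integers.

d=651/8 v_max=21/2 a_max=3/2

a_max = (21/2)/7 = 3/2
d_a = ½·21/2·7 = 147/4; d_c = 21/2·3/4 = 63/8
d = 2·147/4 + 63/8 = 651/8
t_c = 3/4 > 0 so v_max = 21/2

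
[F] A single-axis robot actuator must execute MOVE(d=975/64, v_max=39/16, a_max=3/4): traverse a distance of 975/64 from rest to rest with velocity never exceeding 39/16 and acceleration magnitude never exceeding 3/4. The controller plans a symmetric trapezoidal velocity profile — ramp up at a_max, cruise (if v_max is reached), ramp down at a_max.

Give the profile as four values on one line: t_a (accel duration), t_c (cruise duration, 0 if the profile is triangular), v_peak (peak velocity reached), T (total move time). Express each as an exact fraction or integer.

vₘ²/aₘ = (39/16)²/(3/4) = 507/64
975/64 ≥ 507/64 ⇒ cruise phase
t_a = (39/16)/(3/4) = 13/4; v_peak = 39/16
d_cruise = 975/64 − 507/64 = 117/16; t_c = (117/16)/(39/16) = 3
T = 2·13/4 + 3 = 19/2

t_a=13/4 t_c=3 v_peak=39/16 T=19/2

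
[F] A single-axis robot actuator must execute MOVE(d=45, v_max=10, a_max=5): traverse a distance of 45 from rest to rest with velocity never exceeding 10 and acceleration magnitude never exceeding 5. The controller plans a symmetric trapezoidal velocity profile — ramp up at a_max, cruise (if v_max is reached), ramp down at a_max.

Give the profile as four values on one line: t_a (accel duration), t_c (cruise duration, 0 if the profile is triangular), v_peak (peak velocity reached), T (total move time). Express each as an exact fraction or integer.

(v_max)²/a_max = 10²/5 = 20
45 ≥ 20 ⇒ cruise phase
t_a = 10/5 = 2; v_peak = 10
d_cruise = 45 − 20 = 25; t_c = 25/10 = 5/2
T = 2·2 + 5/2 = 13/2

t_a=2 t_c=5/2 v_peak=10 T=13/2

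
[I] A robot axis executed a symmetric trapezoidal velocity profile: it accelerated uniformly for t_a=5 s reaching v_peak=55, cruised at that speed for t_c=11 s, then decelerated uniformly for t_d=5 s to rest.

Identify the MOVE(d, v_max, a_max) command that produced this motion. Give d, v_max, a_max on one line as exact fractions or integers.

a_max = 55/5 = 11
d_a = ½·55·5 = 275/2; d_c = 55·11 = 605
d = 2·275/2 + 605 = 880
t_c = 11 > 0 so v_max = 55

d=880 v_max=55 a_max=11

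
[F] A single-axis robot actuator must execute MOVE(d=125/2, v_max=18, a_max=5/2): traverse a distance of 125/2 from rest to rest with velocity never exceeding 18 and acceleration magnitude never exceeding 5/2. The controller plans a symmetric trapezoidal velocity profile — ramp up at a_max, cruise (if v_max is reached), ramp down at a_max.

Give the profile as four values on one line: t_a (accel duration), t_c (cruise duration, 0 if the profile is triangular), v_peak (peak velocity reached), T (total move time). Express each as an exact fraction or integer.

t_a=5 t_c=0 v_peak=25/2 T=10

vₘ²/aₘ = 18²/(5/2) = 648/5
125/2 < 648/5 → triangular
v_peak = √(125/2·5/2) = √(625/4) = 25/2
t_a = (25/2)/(5/2) = 5; t_c = 0
T = 2·5 = 10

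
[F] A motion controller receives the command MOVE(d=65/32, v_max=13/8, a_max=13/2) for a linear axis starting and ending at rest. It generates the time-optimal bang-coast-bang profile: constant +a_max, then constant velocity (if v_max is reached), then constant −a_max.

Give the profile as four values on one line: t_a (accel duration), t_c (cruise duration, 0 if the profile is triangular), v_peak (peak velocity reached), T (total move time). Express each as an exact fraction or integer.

t_a=1/4 t_c=1 v_peak=13/8 T=3/2

v_max²/a_max = (13/8)²/(13/2) = 13/32
65/32 ≥ 13/32 → trapezoidal
t_a = (13/8)/(13/2) = 1/4; v_peak = 13/8
d_cruise = 65/32 − 13/32 = 13/8; t_c = (13/8)/(13/8) = 1
T = 2·1/4 + 1 = 3/2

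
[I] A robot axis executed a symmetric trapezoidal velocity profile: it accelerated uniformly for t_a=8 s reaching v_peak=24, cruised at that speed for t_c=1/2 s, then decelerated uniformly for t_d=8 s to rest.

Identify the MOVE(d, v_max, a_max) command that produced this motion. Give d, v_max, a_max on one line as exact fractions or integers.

d=204 v_max=24 a_max=3

a_max = 24/8 = 3
d_a = ½·24·8 = 96; d_c = 24·1/2 = 12
d = 2·96 + 12 = 204
t_c = 1/2 > 0 ⇒ limit active, v_max = 24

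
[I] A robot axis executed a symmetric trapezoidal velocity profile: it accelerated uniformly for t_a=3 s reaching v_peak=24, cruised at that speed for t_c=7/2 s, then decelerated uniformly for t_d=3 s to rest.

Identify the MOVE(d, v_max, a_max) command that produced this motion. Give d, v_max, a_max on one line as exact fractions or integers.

a_max = 24/3 = 8
d_a = ½·24·3 = 36; d_c = 24·7/2 = 84
d = 2·36 + 84 = 156
t_c = 7/2 > 0 so v_max = 24

d=156 v_max=24 a_max=8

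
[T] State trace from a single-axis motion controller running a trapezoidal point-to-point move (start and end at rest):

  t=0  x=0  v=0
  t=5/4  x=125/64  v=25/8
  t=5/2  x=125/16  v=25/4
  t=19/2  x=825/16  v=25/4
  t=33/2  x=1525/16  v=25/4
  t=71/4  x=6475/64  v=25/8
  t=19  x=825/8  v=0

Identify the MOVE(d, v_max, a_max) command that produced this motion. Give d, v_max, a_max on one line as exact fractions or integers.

final state: t=19, x=825/8, v=0 → d = 825/8
a_max = (25/8−0)/(5/4−0) = 5/2
max v = 25/4 over t∈[5/2,33/2] → v_max = 25/4
check: 25/4·(5/2+14) = 825/8 ✓

d=825/8 v_max=25/4 a_max=5/2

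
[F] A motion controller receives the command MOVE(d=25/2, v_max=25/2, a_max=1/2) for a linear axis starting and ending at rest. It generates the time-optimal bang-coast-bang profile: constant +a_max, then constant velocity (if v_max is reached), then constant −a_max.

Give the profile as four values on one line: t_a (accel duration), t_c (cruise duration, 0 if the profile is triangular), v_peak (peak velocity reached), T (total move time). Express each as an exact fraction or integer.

(v_max)²/a_max = (25/2)²/(1/2) = 625/2
25/2 < 625/2 ⇒ no cruise
v_peak = √(25/2·1/2) = √(25/4) = 5/2
t_a = (5/2)/(1/2) = 5; t_c = 0
T = 2·5 = 10

t_a=5 t_c=0 v_peak=5/2 T=10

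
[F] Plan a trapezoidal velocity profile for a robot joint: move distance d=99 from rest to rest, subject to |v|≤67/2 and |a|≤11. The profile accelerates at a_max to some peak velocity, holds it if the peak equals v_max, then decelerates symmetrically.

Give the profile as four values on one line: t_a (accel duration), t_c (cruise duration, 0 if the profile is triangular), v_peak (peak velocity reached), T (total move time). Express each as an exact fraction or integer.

t_a=3 t_c=0 v_peak=33 T=6

(v_max)²/a_max = (67/2)²/11 = 4489/44
99 < 4489/44 ⇒ no cruise
v_peak = √(99·11) = √1089 = 33
t_a = 33/11 = 3; t_c = 0
T = 2·3 = 6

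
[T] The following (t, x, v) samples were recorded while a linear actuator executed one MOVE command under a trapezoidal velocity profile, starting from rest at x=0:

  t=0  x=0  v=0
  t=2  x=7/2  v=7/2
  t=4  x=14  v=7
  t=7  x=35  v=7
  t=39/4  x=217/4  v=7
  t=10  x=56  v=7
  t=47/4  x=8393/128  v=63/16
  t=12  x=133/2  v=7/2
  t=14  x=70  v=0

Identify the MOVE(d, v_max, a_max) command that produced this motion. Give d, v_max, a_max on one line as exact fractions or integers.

final state: t=14, x=70, v=0 → d = 70
a_max = (7/2−0)/(2−0) = 7/4
max v = 7 over t∈[4,10] → v_max = 7
check: 7·(4+6) = 70 ✓

d=70 v_max=7 a_max=7/4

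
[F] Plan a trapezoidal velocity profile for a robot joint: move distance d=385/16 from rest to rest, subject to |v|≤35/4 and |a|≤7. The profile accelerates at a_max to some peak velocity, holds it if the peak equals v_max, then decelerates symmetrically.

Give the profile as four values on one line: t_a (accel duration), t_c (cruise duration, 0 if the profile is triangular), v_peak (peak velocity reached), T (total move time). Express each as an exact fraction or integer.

v_max²/a_max = (35/4)²/7 = 175/16
385/16 ≥ 175/16 ⇒ cruise phase
t_a = (35/4)/7 = 5/4; v_peak = 35/4
d_cruise = 385/16 − 175/16 = 105/8; t_c = (105/8)/(35/4) = 3/2
T = 2·5/4 + 3/2 = 4

t_a=5/4 t_c=3/2 v_peak=35/4 T=4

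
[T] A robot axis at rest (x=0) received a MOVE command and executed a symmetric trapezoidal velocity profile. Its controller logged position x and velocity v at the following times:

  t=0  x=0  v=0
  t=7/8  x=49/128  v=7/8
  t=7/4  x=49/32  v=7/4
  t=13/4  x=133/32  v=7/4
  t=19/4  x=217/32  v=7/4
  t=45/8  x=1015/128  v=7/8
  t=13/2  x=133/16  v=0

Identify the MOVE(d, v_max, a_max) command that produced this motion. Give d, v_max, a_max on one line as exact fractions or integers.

d=133/16 v_max=7/4 a_max=1

final state: t=13/2, x=133/16, v=0 → d = 133/16
a_max = (7/8−0)/(7/8−0) = 1
max v = 7/4 over t∈[7/4,19/4] → v_max = 7/4
check: 7/4·(7/4+3) = 133/16 ✓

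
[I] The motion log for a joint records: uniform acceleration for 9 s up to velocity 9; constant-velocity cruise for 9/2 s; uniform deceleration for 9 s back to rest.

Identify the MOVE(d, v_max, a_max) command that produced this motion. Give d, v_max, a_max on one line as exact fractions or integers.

a_max = 9/9 = 1
d_a = ½·9·9 = 81/2; d_c = 9·9/2 = 81/2
d = 2·81/2 + 81/2 = 243/2
t_c = 9/2 > 0 ⇒ limit active, v_max = 9

d=243/2 v_max=9 a_max=1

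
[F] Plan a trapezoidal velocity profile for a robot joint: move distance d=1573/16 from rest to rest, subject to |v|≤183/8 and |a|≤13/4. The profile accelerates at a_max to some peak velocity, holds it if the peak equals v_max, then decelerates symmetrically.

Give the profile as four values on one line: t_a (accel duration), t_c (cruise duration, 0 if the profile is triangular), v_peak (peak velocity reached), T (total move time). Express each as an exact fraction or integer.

t_a=11/2 t_c=0 v_peak=143/8 T=11

(v_max)²/a_max = (183/8)²/(13/4) = 33489/208
1573/16 < 33489/208 → triangular
v_peak = √(1573/16·13/4) = √(20449/64) = 143/8
t_a = (143/8)/(13/4) = 11/2; t_c = 0
T = 2·11/2 = 11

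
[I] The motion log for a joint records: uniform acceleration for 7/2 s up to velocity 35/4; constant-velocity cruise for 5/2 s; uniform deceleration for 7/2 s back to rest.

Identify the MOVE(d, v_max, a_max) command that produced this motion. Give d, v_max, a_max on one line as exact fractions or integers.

d=105/2 v_max=35/4 a_max=5/2

a_max = (35/4)/(7/2) = 5/2
d_a = ½·35/4·7/2 = 245/16; d_c = 35/4·5/2 = 175/8
d = 2·245/16 + 175/8 = 105/2
t_c = 5/2 > 0 so v_max = 35/4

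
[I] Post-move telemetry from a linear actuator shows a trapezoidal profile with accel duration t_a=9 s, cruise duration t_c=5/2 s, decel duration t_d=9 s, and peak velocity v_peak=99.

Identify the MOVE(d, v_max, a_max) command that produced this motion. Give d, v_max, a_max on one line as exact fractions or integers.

d=2277/2 v_max=99 a_max=11

a_max = 99/9 = 11
d_a = ½·99·9 = 891/2; d_c = 99·5/2 = 495/2
d = 2·891/2 + 495/2 = 2277/2
t_c = 5/2 > 0 so v_max = 99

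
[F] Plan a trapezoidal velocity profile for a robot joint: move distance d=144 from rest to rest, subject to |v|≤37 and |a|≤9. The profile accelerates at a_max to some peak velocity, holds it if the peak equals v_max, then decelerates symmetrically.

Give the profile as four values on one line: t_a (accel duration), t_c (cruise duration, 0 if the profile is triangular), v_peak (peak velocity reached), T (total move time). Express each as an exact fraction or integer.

t_a=4 t_c=0 v_peak=36 T=8

v_max²/a_max = 37²/9 = 1369/9
144 < 1369/9 ⇒ no cruise
v_peak = √(144·9) = √1296 = 36
t_a = 36/9 = 4; t_c = 0
T = 2·4 = 8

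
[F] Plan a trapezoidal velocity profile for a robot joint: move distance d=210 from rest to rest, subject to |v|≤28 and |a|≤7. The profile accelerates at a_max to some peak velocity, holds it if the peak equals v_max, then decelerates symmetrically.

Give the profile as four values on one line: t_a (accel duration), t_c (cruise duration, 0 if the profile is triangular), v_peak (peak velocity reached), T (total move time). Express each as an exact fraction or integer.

v_max²/a_max = 28²/7 = 112
210 ≥ 112 → trapezoidal
t_a = 28/7 = 4; v_peak = 28
d_cruise = 210 − 112 = 98; t_c = 98/28 = 7/2
T = 2·4 + 7/2 = 23/2

t_a=4 t_c=7/2 v_peak=28 T=23/2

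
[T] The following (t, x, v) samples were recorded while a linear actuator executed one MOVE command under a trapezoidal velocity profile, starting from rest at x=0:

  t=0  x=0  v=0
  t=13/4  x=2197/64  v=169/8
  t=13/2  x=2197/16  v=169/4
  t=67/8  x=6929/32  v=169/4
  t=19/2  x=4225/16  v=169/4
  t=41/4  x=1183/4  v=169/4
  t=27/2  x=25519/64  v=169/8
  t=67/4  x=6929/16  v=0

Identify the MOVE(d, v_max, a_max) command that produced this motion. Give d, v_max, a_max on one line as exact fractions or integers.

d=6929/16 v_max=169/4 a_max=13/2

final state: t=67/4, x=6929/16, v=0 → d = 6929/16
a_max = (169/8−0)/(13/4−0) = 13/2
max v = 169/4 over t∈[13/2,41/4] → v_max = 169/4
check: 169/4·(13/2+15/4) = 6929/16 ✓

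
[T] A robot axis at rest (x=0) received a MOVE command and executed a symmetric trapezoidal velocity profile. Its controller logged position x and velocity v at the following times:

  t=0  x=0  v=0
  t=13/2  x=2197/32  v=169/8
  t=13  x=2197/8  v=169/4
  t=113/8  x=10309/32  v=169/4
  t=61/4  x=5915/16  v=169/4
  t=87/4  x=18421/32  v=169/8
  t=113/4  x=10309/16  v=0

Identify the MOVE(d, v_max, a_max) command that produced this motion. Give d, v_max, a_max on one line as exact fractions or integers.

d=10309/16 v_max=169/4 a_max=13/4

final state: t=113/4, x=10309/16, v=0 → d = 10309/16
a_max = (169/8−0)/(13/2−0) = 13/4
max v = 169/4 over t∈[13,61/4] → v_max = 169/4
check: 169/4·(13+9/4) = 10309/16 ✓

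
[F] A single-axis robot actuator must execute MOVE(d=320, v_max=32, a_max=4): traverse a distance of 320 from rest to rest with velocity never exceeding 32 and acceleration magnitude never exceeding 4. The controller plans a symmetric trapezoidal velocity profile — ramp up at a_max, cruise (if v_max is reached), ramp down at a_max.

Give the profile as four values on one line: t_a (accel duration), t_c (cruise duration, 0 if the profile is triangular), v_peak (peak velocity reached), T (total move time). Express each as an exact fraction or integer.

v_max²/a_max = 32²/4 = 256
320 ≥ 256 so v_max reached
t_a = 32/4 = 8; v_peak = 32
d_cruise = 320 − 256 = 64; t_c = 64/32 = 2
T = 2·8 + 2 = 18

t_a=8 t_c=2 v_peak=32 T=18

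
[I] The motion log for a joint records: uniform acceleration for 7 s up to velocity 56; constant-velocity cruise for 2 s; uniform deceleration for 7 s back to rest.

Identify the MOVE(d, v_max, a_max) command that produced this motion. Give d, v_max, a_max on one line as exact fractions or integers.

a_max = 56/7 = 8
d_a = ½·56·7 = 196; d_c = 56·2 = 112
d = 2·196 + 112 = 504
t_c = 2 > 0 so v_max = 56

d=504 v_max=56 a_max=8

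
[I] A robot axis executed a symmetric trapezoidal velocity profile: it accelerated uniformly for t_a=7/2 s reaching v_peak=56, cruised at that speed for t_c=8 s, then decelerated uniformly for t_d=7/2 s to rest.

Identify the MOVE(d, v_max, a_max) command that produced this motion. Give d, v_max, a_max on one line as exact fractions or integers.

a_max = 56/(7/2) = 16
d_a = ½·56·7/2 = 98; d_c = 56·8 = 448
d = 2·98 + 448 = 644
t_c = 8 > 0 → v_max = v_peak = 56

d=644 v_max=56 a_max=16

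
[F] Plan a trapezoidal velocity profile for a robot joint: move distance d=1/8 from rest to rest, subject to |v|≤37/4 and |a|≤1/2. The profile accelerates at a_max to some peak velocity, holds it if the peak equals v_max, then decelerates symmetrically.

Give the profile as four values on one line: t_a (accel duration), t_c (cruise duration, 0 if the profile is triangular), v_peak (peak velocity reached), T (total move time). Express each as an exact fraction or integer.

t_a=1/2 t_c=0 v_peak=1/4 T=1

(v_max)²/a_max = (37/4)²/(1/2) = 1369/8
1/8 < 1369/8 → triangular
v_peak = √(1/8·1/2) = √(1/16) = 1/4
t_a = (1/4)/(1/2) = 1/2; t_c = 0
T = 2·1/2 = 1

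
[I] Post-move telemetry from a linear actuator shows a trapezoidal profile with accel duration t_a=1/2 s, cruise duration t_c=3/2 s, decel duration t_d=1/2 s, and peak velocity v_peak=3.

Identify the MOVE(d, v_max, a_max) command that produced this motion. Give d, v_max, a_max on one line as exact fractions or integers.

d=6 v_max=3 a_max=6

a_max = 3/(1/2) = 6
d_a = ½·3·1/2 = 3/4; d_c = 3·3/2 = 9/2
d = 2·3/4 + 9/2 = 6
t_c = 3/2 > 0 ⇒ limit active, v_max = 3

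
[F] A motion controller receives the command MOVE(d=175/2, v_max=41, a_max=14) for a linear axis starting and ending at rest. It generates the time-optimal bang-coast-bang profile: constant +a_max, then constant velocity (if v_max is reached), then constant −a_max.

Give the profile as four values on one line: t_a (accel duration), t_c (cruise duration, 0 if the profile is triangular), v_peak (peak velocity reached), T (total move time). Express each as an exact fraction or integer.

v_max²/a_max = 41²/14 = 1681/14
175/2 < 1681/14 → triangular
v_peak = √(175/2·14) = √1225 = 35
t_a = 35/14 = 5/2; t_c = 0
T = 2·5/2 = 5

t_a=5/2 t_c=0 v_peak=35 T=5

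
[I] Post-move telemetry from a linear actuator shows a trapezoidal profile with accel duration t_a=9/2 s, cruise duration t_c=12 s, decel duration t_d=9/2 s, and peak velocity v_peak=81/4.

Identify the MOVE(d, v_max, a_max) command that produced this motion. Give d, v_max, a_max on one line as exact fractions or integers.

a_max = (81/4)/(9/2) = 9/2
d_a = ½·81/4·9/2 = 729/16; d_c = 81/4·12 = 243
d = 2·729/16 + 243 = 2673/8
t_c = 12 > 0 → v_max = v_peak = 81/4

d=2673/8 v_max=81/4 a_max=9/2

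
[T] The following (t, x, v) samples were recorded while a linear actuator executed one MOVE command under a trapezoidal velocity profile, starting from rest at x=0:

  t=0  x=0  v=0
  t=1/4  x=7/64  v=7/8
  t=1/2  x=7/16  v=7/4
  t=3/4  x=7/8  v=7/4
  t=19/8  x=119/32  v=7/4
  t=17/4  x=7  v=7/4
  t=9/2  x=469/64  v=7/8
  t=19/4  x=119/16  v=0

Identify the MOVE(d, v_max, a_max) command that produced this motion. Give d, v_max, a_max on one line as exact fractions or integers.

final state: t=19/4, x=119/16, v=0 → d = 119/16
a_max = (7/8−0)/(1/4−0) = 7/2
max v = 7/4 over t∈[1/2,17/4] → v_max = 7/4
check: 7/4·(1/2+15/4) = 119/16 ✓

d=119/16 v_max=7/4 a_max=7/2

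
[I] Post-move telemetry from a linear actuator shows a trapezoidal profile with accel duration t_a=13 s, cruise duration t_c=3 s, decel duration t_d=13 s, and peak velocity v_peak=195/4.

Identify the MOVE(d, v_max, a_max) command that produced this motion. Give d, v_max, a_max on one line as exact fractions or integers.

d=780 v_max=195/4 a_max=15/4

a_max = (195/4)/13 = 15/4
d_a = ½·195/4·13 = 2535/8; d_c = 195/4·3 = 585/4
d = 2·2535/8 + 585/4 = 780
t_c = 3 > 0 ⇒ limit active, v_max = 195/4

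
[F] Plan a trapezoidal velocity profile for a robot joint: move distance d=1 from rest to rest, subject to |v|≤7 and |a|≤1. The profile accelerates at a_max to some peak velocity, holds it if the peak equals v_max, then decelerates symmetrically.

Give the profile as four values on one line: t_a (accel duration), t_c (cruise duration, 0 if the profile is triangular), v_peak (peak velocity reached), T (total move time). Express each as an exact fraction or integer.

(v_max)²/a_max = 7²/1 = 49
1 < 49 ⇒ no cruise
v_peak = √(1·1) = √1 = 1
t_a = 1/1 = 1; t_c = 0
T = 2·1 = 2

t_a=1 t_c=0 v_peak=1 T=2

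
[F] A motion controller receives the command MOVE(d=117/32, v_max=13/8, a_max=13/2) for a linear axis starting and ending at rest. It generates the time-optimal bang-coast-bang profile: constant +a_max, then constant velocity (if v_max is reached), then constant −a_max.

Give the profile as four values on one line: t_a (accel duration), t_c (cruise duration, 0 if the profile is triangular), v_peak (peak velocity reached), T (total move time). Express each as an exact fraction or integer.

t_a=1/4 t_c=2 v_peak=13/8 T=5/2

vₘ²/aₘ = (13/8)²/(13/2) = 13/32
117/32 ≥ 13/32 so v_max reached
t_a = (13/8)/(13/2) = 1/4; v_peak = 13/8
d_cruise = 117/32 − 13/32 = 13/4; t_c = (13/4)/(13/8) = 2
T = 2·1/4 + 2 = 5/2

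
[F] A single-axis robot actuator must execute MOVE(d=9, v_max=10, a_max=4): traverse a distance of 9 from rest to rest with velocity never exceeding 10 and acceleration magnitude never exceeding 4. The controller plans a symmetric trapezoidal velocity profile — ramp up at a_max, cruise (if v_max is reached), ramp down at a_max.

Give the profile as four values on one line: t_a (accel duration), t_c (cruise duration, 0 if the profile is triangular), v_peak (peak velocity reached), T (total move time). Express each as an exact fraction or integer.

t_a=3/2 t_c=0 v_peak=6 T=3

v_max²/a_max = 10²/4 = 25
9 < 25 so t_c = 0
v_peak = √(9·4) = √36 = 6
t_a = 6/4 = 3/2; t_c = 0
T = 2·3/2 = 3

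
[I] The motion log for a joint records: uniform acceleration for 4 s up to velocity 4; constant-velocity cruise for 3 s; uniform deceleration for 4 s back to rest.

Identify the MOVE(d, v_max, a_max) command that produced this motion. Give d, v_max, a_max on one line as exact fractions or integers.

a_max = 4/4 = 1
d_a = ½·4·4 = 8; d_c = 4·3 = 12
d = 2·8 + 12 = 28
t_c = 3 > 0 → v_max = v_peak = 4

d=28 v_max=4 a_max=1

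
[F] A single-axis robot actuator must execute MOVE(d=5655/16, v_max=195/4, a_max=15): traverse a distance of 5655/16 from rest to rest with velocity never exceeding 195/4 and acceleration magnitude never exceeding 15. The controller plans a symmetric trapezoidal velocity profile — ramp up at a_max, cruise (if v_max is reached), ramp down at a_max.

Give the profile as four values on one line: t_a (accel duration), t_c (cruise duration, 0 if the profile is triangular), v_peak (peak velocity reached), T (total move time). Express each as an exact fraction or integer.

t_a=13/4 t_c=4 v_peak=195/4 T=21/2

(v_max)²/a_max = (195/4)²/15 = 2535/16
5655/16 ≥ 2535/16 so v_max reached
t_a = (195/4)/15 = 13/4; v_peak = 195/4
d_cruise = 5655/16 − 2535/16 = 195; t_c = 195/(195/4) = 4
T = 2·13/4 + 4 = 21/2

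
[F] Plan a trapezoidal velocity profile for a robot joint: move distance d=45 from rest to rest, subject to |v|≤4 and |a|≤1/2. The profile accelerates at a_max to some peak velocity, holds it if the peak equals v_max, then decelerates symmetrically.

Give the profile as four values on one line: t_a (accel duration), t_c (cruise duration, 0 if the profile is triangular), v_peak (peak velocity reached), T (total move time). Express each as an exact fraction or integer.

(v_max)²/a_max = 4²/(1/2) = 32
45 ≥ 32 so v_max reached
t_a = 4/(1/2) = 8; v_peak = 4
d_cruise = 45 − 32 = 13; t_c = 13/4
T = 2·8 + 13/4 = 77/4

t_a=8 t_c=13/4 v_peak=4 T=77/4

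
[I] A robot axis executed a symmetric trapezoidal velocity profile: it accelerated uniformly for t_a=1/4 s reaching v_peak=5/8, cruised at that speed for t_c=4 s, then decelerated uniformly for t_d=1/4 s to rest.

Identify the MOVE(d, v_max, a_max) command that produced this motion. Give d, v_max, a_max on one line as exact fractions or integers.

d=85/32 v_max=5/8 a_max=5/2

a_max = (5/8)/(1/4) = 5/2
d_a = ½·5/8·1/4 = 5/64; d_c = 5/8·4 = 5/2
d = 2·5/64 + 5/2 = 85/32
t_c = 4 > 0 → v_max = v_peak = 5/8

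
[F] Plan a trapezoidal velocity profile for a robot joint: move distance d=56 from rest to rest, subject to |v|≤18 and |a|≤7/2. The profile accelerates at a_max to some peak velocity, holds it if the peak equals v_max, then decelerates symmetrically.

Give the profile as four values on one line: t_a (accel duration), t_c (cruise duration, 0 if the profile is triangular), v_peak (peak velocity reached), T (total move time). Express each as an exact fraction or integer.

v_max²/a_max = 18²/(7/2) = 648/7
56 < 648/7 → triangular
v_peak = √(56·7/2) = √196 = 14
t_a = 14/(7/2) = 4; t_c = 0
T = 2·4 = 8

t_a=4 t_c=0 v_peak=14 T=8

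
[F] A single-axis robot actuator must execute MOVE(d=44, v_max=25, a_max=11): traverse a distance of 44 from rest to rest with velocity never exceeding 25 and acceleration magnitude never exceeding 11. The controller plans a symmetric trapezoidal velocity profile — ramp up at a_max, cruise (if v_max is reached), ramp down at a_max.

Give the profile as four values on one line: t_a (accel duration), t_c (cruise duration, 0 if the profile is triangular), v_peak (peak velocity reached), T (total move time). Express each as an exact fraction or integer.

t_a=2 t_c=0 v_peak=22 T=4

vₘ²/aₘ = 25²/11 = 625/11
44 < 625/11 so t_c = 0
v_peak = √(44·11) = √484 = 22
t_a = 22/11 = 2; t_c = 0
T = 2·2 = 4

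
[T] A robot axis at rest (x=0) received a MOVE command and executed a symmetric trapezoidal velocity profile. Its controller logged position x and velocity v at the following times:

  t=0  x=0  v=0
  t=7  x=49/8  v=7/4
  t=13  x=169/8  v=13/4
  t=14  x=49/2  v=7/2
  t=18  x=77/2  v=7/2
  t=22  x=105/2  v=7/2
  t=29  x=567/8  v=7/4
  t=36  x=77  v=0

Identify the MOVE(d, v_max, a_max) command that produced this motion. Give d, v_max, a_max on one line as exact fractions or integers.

final state: t=36, x=77, v=0 → d = 77
a_max = (7/4−0)/(7−0) = 1/4
max v = 7/2 over t∈[14,22] → v_max = 7/2
check: 7/2·(14+8) = 77 ✓

d=77 v_max=7/2 a_max=1/4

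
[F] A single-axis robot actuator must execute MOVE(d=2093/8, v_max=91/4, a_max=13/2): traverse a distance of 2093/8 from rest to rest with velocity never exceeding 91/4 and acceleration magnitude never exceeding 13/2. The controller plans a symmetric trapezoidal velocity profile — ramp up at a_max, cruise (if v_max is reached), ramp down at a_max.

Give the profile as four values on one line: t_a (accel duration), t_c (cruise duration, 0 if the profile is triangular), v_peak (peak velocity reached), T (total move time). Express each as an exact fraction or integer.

t_a=7/2 t_c=8 v_peak=91/4 T=15

vₘ²/aₘ = (91/4)²/(13/2) = 637/8
2093/8 ≥ 637/8 ⇒ cruise phase
t_a = (91/4)/(13/2) = 7/2; v_peak = 91/4
d_cruise = 2093/8 − 637/8 = 182; t_c = 182/(91/4) = 8
T = 2·7/2 + 8 = 15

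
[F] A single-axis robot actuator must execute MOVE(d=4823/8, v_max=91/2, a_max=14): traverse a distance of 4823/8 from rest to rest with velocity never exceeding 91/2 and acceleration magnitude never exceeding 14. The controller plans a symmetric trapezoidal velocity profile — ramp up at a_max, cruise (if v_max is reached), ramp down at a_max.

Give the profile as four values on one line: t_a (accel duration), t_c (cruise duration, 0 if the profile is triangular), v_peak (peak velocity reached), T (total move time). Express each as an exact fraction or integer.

t_a=13/4 t_c=10 v_peak=91/2 T=33/2

vₘ²/aₘ = (91/2)²/14 = 1183/8
4823/8 ≥ 1183/8 → trapezoidal
t_a = (91/2)/14 = 13/4; v_peak = 91/2
d_cruise = 4823/8 − 1183/8 = 455; t_c = 455/(91/2) = 10
T = 2·13/4 + 10 = 33/2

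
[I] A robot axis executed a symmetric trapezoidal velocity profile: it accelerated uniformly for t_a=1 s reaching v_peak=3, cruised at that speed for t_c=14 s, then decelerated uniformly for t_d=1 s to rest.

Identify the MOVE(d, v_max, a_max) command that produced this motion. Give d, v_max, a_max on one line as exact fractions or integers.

a_max = 3/1 = 3
d_a = ½·3·1 = 3/2; d_c = 3·14 = 42
d = 2·3/2 + 42 = 45
t_c = 14 > 0 ⇒ limit active, v_max = 3

d=45 v_max=3 a_max=3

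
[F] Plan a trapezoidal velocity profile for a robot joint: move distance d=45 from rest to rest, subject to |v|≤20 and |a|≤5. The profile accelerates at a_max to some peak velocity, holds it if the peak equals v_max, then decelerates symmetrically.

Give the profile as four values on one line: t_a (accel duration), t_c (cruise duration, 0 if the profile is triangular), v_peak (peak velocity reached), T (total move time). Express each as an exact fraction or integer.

v_max²/a_max = 20²/5 = 80
45 < 80 so t_c = 0
v_peak = √(45·5) = √225 = 15
t_a = 15/5 = 3; t_c = 0
T = 2·3 = 6

t_a=3 t_c=0 v_peak=15 T=6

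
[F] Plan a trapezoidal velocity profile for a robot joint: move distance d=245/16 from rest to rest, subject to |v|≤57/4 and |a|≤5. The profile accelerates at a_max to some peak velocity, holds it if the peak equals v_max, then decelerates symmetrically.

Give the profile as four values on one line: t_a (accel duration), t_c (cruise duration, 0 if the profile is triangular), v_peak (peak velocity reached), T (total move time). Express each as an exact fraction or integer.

v_max²/a_max = (57/4)²/5 = 3249/80
245/16 < 3249/80 → triangular
v_peak = √(245/16·5) = √(1225/16) = 35/4
t_a = (35/4)/5 = 7/4; t_c = 0
T = 2·7/4 = 7/2

t_a=7/4 t_c=0 v_peak=35/4 T=7/2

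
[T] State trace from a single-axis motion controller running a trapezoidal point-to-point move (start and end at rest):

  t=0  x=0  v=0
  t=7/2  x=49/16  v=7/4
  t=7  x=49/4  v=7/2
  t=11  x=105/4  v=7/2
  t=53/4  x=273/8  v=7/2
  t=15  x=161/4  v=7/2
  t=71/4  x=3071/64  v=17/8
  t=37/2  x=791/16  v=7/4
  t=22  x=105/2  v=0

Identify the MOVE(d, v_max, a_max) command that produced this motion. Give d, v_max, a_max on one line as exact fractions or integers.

d=105/2 v_max=7/2 a_max=1/2

final state: t=22, x=105/2, v=0 → d = 105/2
a_max = (7/4−0)/(7/2−0) = 1/2
max v = 7/2 over t∈[7,15] → v_max = 7/2
check: 7/2·(7+8) = 105/2 ✓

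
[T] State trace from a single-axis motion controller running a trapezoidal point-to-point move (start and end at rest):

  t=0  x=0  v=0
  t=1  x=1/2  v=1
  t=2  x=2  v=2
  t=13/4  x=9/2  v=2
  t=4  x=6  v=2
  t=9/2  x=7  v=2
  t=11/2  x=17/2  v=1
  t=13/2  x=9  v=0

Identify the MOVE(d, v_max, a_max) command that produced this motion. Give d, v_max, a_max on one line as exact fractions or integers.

final state: t=13/2, x=9, v=0 → d = 9
a_max = (1−0)/(1−0) = 1
max v = 2 over t∈[2,9/2] → v_max = 2
check: 2·(2+5/2) = 9 ✓

d=9 v_max=2 a_max=1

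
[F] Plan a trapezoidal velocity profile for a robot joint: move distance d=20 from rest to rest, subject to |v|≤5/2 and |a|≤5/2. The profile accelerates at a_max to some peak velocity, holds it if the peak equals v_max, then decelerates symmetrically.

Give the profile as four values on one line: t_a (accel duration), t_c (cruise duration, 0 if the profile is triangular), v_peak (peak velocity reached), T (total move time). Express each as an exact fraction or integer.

t_a=1 t_c=7 v_peak=5/2 T=9

(v_max)²/a_max = (5/2)²/(5/2) = 5/2
20 ≥ 5/2 ⇒ cruise phase
t_a = (5/2)/(5/2) = 1; v_peak = 5/2
d_cruise = 20 − 5/2 = 35/2; t_c = (35/2)/(5/2) = 7
T = 2·1 + 7 = 9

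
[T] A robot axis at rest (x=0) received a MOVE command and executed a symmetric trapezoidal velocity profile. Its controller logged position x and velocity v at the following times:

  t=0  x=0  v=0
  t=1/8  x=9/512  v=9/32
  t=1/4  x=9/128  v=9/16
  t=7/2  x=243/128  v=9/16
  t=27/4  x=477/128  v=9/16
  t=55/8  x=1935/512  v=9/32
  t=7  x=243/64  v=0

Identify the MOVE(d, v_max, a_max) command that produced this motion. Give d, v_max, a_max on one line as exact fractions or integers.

d=243/64 v_max=9/16 a_max=9/4

final state: t=7, x=243/64, v=0 → d = 243/64
a_max = (9/32−0)/(1/8−0) = 9/4
max v = 9/16 over t∈[1/4,27/4] → v_max = 9/16
check: 9/16·(1/4+13/2) = 243/64 ✓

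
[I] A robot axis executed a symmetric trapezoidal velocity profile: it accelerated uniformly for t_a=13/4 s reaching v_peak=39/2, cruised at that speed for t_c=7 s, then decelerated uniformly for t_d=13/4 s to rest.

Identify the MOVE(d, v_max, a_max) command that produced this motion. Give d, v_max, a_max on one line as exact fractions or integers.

d=1599/8 v_max=39/2 a_max=6

a_max = (39/2)/(13/4) = 6
d_a = ½·39/2·13/4 = 507/16; d_c = 39/2·7 = 273/2
d = 2·507/16 + 273/2 = 1599/8
t_c = 7 > 0 so v_max = 39/2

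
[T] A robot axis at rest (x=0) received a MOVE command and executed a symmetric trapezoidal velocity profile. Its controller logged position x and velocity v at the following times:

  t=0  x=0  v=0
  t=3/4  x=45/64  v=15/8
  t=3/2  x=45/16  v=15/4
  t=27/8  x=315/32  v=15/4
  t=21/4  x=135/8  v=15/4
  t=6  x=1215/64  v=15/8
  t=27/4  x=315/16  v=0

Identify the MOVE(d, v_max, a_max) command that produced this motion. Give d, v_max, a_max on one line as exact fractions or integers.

final state: t=27/4, x=315/16, v=0 → d = 315/16
a_max = (15/8−0)/(3/4−0) = 5/2
max v = 15/4 over t∈[3/2,21/4] → v_max = 15/4
check: 15/4·(3/2+15/4) = 315/16 ✓

d=315/16 v_max=15/4 a_max=5/2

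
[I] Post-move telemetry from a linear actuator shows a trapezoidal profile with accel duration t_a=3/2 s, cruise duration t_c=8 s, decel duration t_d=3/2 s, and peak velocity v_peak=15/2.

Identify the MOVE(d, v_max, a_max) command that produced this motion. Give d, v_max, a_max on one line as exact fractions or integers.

a_max = (15/2)/(3/2) = 5
d_a = ½·15/2·3/2 = 45/8; d_c = 15/2·8 = 60
d = 2·45/8 + 60 = 285/4
t_c = 8 > 0 so v_max = 15/2

d=285/4 v_max=15/2 a_max=5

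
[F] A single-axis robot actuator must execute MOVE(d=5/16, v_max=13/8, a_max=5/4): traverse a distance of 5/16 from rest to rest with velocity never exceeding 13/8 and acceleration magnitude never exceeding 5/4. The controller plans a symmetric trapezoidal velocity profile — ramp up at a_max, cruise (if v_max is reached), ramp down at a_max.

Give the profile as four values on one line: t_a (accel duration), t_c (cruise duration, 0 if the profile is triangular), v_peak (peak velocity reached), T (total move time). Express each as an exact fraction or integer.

(v_max)²/a_max = (13/8)²/(5/4) = 169/80
5/16 < 169/80 so t_c = 0
v_peak = √(5/16·5/4) = √(25/64) = 5/8
t_a = (5/8)/(5/4) = 1/2; t_c = 0
T = 2·1/2 = 1

t_a=1/2 t_c=0 v_peak=5/8 T=1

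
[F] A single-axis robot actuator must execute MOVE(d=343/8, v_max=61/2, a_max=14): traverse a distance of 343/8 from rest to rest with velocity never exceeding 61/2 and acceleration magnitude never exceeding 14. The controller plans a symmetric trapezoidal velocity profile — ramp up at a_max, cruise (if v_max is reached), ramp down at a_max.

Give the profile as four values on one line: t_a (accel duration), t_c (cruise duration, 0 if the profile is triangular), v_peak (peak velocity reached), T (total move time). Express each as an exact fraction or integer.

t_a=7/4 t_c=0 v_peak=49/2 T=7/2

v_max²/a_max = (61/2)²/14 = 3721/56
343/8 < 3721/56 so t_c = 0
v_peak = √(343/8·14) = √(2401/4) = 49/2
t_a = (49/2)/14 = 7/4; t_c = 0
T = 2·7/4 = 7/2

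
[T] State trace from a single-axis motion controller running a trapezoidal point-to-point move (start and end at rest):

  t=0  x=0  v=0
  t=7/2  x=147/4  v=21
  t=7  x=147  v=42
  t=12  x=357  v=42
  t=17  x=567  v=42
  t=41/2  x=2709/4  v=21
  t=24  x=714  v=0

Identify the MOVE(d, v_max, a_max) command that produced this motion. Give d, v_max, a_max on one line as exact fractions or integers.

final state: t=24, x=714, v=0 → d = 714
a_max = (21−0)/(7/2−0) = 6
max v = 42 over t∈[7,17] → v_max = 42
check: 42·(7+10) = 714 ✓

d=714 v_max=42 a_max=6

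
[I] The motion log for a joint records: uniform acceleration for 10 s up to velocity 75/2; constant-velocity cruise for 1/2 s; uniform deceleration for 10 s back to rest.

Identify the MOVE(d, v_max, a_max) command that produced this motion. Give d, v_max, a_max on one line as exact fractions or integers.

d=1575/4 v_max=75/2 a_max=15/4

a_max = (75/2)/10 = 15/4
d_a = ½·75/2·10 = 375/2; d_c = 75/2·1/2 = 75/4
d = 2·375/2 + 75/4 = 1575/4
t_c = 1/2 > 0 ⇒ limit active, v_max = 75/2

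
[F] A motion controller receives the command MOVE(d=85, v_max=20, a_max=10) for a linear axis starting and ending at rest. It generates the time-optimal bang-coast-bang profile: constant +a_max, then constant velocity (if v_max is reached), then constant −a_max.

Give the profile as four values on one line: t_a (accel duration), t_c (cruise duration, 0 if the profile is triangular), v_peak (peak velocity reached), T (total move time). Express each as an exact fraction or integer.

(v_max)²/a_max = 20²/10 = 40
85 ≥ 40 ⇒ cruise phase
t_a = 20/10 = 2; v_peak = 20
d_cruise = 85 − 40 = 45; t_c = 45/20 = 9/4
T = 2·2 + 9/4 = 25/4

t_a=2 t_c=9/4 v_peak=20 T=25/4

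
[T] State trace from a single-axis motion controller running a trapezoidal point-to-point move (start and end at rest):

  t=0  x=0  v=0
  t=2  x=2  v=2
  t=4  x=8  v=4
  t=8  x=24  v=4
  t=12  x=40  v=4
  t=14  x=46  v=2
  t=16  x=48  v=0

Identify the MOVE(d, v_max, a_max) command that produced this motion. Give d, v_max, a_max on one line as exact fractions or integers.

d=48 v_max=4 a_max=1

final state: t=16, x=48, v=0 → d = 48
a_max = (2−0)/(2−0) = 1
max v = 4 over t∈[4,12] → v_max = 4
check: 4·(4+8) = 48 ✓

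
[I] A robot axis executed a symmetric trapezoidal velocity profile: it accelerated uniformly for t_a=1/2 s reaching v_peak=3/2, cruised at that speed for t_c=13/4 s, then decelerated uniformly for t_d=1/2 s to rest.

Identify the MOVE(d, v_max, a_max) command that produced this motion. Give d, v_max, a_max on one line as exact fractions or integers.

a_max = (3/2)/(1/2) = 3
d_a = ½·3/2·1/2 = 3/8; d_c = 3/2·13/4 = 39/8
d = 2·3/8 + 39/8 = 45/8
t_c = 13/4 > 0 so v_max = 3/2

d=45/8 v_max=3/2 a_max=3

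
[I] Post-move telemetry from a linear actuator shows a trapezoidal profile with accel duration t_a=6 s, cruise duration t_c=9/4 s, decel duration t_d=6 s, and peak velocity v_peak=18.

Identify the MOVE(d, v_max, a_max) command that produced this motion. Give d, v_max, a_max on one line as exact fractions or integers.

a_max = 18/6 = 3
d_a = ½·18·6 = 54; d_c = 18·9/4 = 81/2
d = 2·54 + 81/2 = 297/2
t_c = 9/4 > 0 ⇒ limit active, v_max = 18

d=297/2 v_max=18 a_max=3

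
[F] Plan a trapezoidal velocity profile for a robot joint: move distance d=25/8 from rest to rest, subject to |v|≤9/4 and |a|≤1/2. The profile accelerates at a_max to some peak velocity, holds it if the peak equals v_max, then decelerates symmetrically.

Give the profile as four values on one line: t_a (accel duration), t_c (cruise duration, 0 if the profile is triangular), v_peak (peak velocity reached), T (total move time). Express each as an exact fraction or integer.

v_max²/a_max = (9/4)²/(1/2) = 81/8
25/8 < 81/8 → triangular
v_peak = √(25/8·1/2) = √(25/16) = 5/4
t_a = (5/4)/(1/2) = 5/2; t_c = 0
T = 2·5/2 = 5

t_a=5/2 t_c=0 v_peak=5/4 T=5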